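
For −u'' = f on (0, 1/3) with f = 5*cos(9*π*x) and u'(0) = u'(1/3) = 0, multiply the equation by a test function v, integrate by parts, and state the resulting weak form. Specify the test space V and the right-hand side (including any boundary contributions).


V = H^1(0, 1/3) (no boundary constraint on v; u is determined up to an additive constant); weak form: ∫_0^1/3 u'v' dx = ∫_0^1/3 (5*cos(9*π*x)) v dx for all v ∈ V.

Multiply both sides by a test function v and integrate from 0 to 1/3:
  ∫_0^1/3 −u''(x) v(x) dx = ∫_0^1/3 f(x) v(x) dx.
Integrate the LHS by parts once:
  ∫_0^1/3 −u'' v dx = −[u'(x) v(x)]_0^1/3 + ∫_0^1/3 u'(x) v'(x) dx.
Thus ∫_0^1/3 u'(x) v'(x) dx = ∫_0^1/3 f(x) v(x) dx + [u'(x) v(x)]_0^1/3.
Choose V so that boundary terms are either known or forced to vanish.
u has homogeneous Neumann: u'(0) = u'(1/3) = 0. So [u' v]_0^1/3 = 0·v(1/3) − 0·v(0) = 0 for any v; take V = H^1(0, 1/3).
Weak formulation: find u (satisfying any essential BC) such that ∫_0^1/3 u'(x) v'(x) dx = ∫_0^1/3 f v dx for all v ∈ V (homogeneous Neumann, so boundary terms vanish).
Substituting f(x) = 5*cos(9*π*x), the right-hand side is ∫_0^1/3 (5*cos(9*π*x)) v dx.
Compatibility check (pure Neumann): taking v ≡ 1 ∈ V gives 0 = ∫_0^1/3 f dx + (0) − (0), i.e. ∫_0^1/3 f dx must equal u'(0) − u'(1/3) = 0. Indeed ∫_0^1/3 (5*cos(9*π*x)) dx = 0, so the data are compatible. The solution is then unique only up to an additive constant (fix it e.g. by requiring ∫_0^1/3 u dx = 0).


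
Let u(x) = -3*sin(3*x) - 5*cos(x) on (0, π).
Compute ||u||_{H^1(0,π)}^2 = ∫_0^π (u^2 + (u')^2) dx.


||u||_{H^1(0,π)}^2 = 70*π

u'(x) = 5*sin(x) - 9*cos(3*x).
Expand u² and (u')² and integrate term by term on (0, π), using: for integers n ≥ 1, ∫_0^π sin²(nx) dx = ∫_0^π cos²(nx) dx = π/2; for n ≠ n', ∫_0^π sin(nx)sin(n'x) dx = ∫_0^π cos(nx)cos(n'x) dx = 0; and by product-to-sum, ∫_0^π sin(nx)cos(n'x) dx = ½∫_0^π [sin((n+n')x) + sin((n−n')x)] dx, which is 0 when n+n' is even and 2n/(n²−n'²) when n+n' is odd (it need not vanish on (0, π)).
  u² squared terms: (-5)²·∫cos(x)² dx = 25·π/2 = 25*π/2;  (-3)²·∫sin(3x)² dx = 9·π/2 = 9*π/2.
  u² cross terms: 2·(-5)·(-3)·∫cos(x)·sin(3x) dx = 30·(0) = 0.
  So ∫_0^π u² dx = 25*π/2 + 9*π/2 + 0 = 17*π.
  (u')² squared terms: (-9)²·∫cos(3x)² dx = 81·π/2 = 81*π/2;  (5)²·∫sin(x)² dx = 25·π/2 = 25*π/2.
  (u')² cross terms: 2·(-9)·(5)·∫cos(3x)·sin(x) dx = -90·(0) = 0.
  So ∫_0^π (u')² dx = 81*π/2 + 25*π/2 + 0 = 53*π.
||u||_{H^1}^2 = (17*π) + (53*π) = 70*π.


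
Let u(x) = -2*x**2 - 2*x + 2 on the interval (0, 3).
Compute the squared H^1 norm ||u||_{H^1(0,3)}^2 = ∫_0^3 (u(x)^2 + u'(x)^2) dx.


||u||_{H^1}^2 = 2622/5

The H^1 norm (squared) on an interval (0, L) is
  ||u||_{H^1}^2 = ∫_0^L u(x)^2 dx + ∫_0^L u'(x)^2 dx.
Compute u'(x) = -4*x - 2.
Then u(x)^2 = 4*x**4 + 8*x**3 - 4*x**2 - 8*x + 4 and u'(x)^2 = 16*x**2 + 16*x + 4.
Integrate each monomial from 0 to 3 using ∫_0^3 c·x^n dx = c·3^(n+1)/(n+1):
  ∫_0^3 u(x)^2 dx = ∫_0^3 (4*x^4 + 8*x^3 - 4*x^2 - 8*x + 4) dx. Term by term:
    ∫_0^3 4*x^4 dx = 972/5;  ∫_0^3 8*x^3 dx = 162;  ∫_0^3 -4*x^2 dx = -36;
    ∫_0^3 -8*x dx = -36;  ∫_0^3 4 dx = 12.
  Sum: 972/5 + 162 − 36 − 36 + 12 = 1482/5.
  ∫_0^3 u'(x)^2 dx = ∫_0^3 (16*x^2 + 16*x + 4) dx. Term by term:
    ∫_0^3 16*x^2 dx = 144;  ∫_0^3 16*x dx = 72;  ∫_0^3 4 dx = 12.
  Sum: 144 + 72 + 12 = 228.
Adding: ||u||_{H^1}^2 = 1482/5 + 228 = 2622/5.


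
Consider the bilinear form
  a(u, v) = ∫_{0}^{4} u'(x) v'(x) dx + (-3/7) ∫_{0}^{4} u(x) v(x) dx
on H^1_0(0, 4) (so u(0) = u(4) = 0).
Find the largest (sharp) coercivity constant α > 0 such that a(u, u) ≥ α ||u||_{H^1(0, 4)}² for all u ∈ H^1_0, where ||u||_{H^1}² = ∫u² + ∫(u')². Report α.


α = (-48/7 + π^2)/(π^2 + 16)

Coercivity of a(·,·) on H^1_0(0, 4) means a(u, u) ≥ α ||u||_{H^1}² for every u ∈ H^1_0.
The interval has length L = 4, and Poincaré/coercivity depend only on L. Here a(u, u) = ∫(u')² + (-3/7)·∫u².
Here c = -3/7 < 0 with |c| < (π/L)² = π^2/16, so coercivity still holds. The condition a(u,u) ≥ α||u||_{H^1}² reads (1−α)∫(u')² ≥ (α−c)∫u². Any admissible α is ≤ 1 (rapidly oscillating u have ∫u²/∫(u')² → 0), and α = 1 would force 0 ≥ (1−c)∫u², impossible since c < 1; so 1−α > 0. By the sharp Poincaré inequality on H^1_0 of an interval of length L, ∫(u')² ≥ (π/L)²∫u² with equality for the first sine mode sin(π(x−x₀)/L) (x₀ the left endpoint), so the inequality holds for all u iff (1−α)(π/L)² ≥ α − c, i.e. α ≤ ((π/L)² + c)/((π/L)² + 1) = (1 + c(L/π)²)/(1 + (L/π)²). (Direct route, valid since c ≤ 0: Poincaré gives c∫u² ≥ c(L/π)²∫(u')², so a(u,u) ≥ (1 + c(L/π)²)∫(u')², while ||u||_{H^1}² ≤ (1 + (L/π)²)∫(u')²; dividing yields the same α.) With (π/L)² = π^2/16 and c = -3/7, the largest admissible constant is α = ((π/L)² + c)/((π/L)² + 1).
Simplifying, α = (-48/7 + π^2)/(π^2 + 16).


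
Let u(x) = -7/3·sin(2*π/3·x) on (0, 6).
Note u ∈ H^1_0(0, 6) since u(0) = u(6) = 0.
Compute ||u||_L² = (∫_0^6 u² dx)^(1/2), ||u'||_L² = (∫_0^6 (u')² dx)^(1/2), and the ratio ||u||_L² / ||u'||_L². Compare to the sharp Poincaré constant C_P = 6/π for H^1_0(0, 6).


||u||_L² / ||u'||_L² = 3/(2*π) < C_P = 6/π.

u(x) = -7/3·sin(2*π/3·x), so u'(x) = -14*π*cos(2*π*x/3)/9.
Writing u(x) = A·sin(kπx/L) with A = -7/3 and k = 4, use ∫_0^L sin²(kπx/L) dx = L/2 and ∫_0^L cos²(kπx/L) dx = L/2.
u² = 49/9·sin²(2*π/3·x) and (u')² = 196*π^2/81·cos²(2*π/3·x), and each of sin², cos² integrates to L/2 = 3 over (0, 6).
∫_0^6 u² dx = 49/3, so ||u||_L² = 7*sqrt(3)/3.
∫_0^6 (u')² dx = 196*π^2/27, so ||u'||_L² = 14*sqrt(3)*π/9.
Ratio ||u||_L² / ||u'||_L² = 3/(2*π).
Sharp Poincaré constant on H^1_0(0, 6) is C_P = L/π = 6/π, achieved by sin(π/6·x).
This is the k = 4 harmonic; the ratio L/(kπ) is strictly less than C_P = L/π, consistent with the sharp inequality ||u||_L² ≤ C_P ||u'||_L².


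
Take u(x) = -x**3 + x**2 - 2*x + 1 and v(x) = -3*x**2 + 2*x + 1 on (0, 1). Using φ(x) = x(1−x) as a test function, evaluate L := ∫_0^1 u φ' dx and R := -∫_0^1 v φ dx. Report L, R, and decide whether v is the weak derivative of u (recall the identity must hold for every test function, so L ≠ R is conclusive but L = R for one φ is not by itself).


LHS = 19/60, RHS = -11/60. No, v is not the weak derivative of u.

u(x) = -x**3 + x**2 - 2*x + 1, classical derivative u'(x) = -3*x**2 + 2*x - 2.
φ(x) = x(1−x), so φ'(x) = 1 - 2*x.
Note φ(0) = φ(1) = 0, so the boundary term u·φ vanishes.
LHS = ∫_0^1 u(x) φ'(x) dx = ∫_0^1 (2*x^4 - 3*x^3 + 5*x^2 - 4*x + 1) dx. Term by term:
  ∫_0^1 2*x^4 dx = 2/5;  ∫_0^1 -3*x^3 dx = -3/4;  ∫_0^1 5*x^2 dx = 5/3;
  ∫_0^1 -4*x dx = -2;  ∫_0^1 1 dx = 1.
Sum: 2/5 − 3/4 + 5/3 − 2 + 1 = 19/60.
So LHS = 19/60.
∫_0^1 v(x) φ(x) dx = ∫_0^1 (3*x^4 - 5*x^3 + x^2 + x) dx. Term by term:
  ∫_0^1 3*x^4 dx = 3/5;  ∫_0^1 -5*x^3 dx = -5/4;  ∫_0^1 x^2 dx = 1/3;
  ∫_0^1 x dx = 1/2.
Sum: 3/5 − 5/4 + 1/3 + 1/2 = 11/60.
So RHS = -∫_0^1 v(x) φ(x) dx = -11/60.
LHS − RHS = 1/2 ≠ 0, so the identity fails.
(For a valid weak derivative the identity must hold for EVERY test function, in particular this one. The failure shows v is NOT the weak derivative of u.)
Correct weak derivative would be u'(x) = -3*x**2 + 2*x - 2.


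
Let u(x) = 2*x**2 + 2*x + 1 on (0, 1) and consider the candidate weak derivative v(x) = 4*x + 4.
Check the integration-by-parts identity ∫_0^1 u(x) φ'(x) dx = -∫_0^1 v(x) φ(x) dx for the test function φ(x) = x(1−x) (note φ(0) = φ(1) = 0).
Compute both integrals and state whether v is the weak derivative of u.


LHS = -2/3, RHS = -1. No, v is not the weak derivative of u.

u(x) = 2*x**2 + 2*x + 1, classical derivative u'(x) = 4*x + 2.
φ(x) = x(1−x), so φ'(x) = 1 - 2*x.
Note φ(0) = φ(1) = 0, so the boundary term u·φ vanishes.
LHS = ∫_0^1 u(x) φ'(x) dx = ∫_0^1 (-4*x^3 - 2*x^2 + 1) dx. Term by term:
  ∫_0^1 -4*x^3 dx = -1;  ∫_0^1 -2*x^2 dx = -2/3;  ∫_0^1 1 dx = 1.
Sum: -1 − 2/3 + 1 = -2/3.
So LHS = -2/3.
∫_0^1 v(x) φ(x) dx = ∫_0^1 (-4*x^3 + 4*x) dx. Term by term:
  ∫_0^1 -4*x^3 dx = -1;  ∫_0^1 4*x dx = 2.
Sum: -1 + 2 = 1.
So RHS = -∫_0^1 v(x) φ(x) dx = -1.
LHS − RHS = 1/3 ≠ 0, so the identity fails.
(For a valid weak derivative the identity must hold for EVERY test function, in particular this one. The failure shows v is NOT the weak derivative of u.)
Correct weak derivative would be u'(x) = 4*x + 2.


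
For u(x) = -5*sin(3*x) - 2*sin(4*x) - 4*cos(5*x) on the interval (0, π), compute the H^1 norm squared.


||u||_{H^1(0,π)}^2 = -3328/9 + 367*π

u'(x) = 20*sin(5*x) - 15*cos(3*x) - 8*cos(4*x).
Expand u² and (u')² and integrate term by term on (0, π), using: for integers n ≥ 1, ∫_0^π sin²(nx) dx = ∫_0^π cos²(nx) dx = π/2; for n ≠ n', ∫_0^π sin(nx)sin(n'x) dx = ∫_0^π cos(nx)cos(n'x) dx = 0; and by product-to-sum, ∫_0^π sin(nx)cos(n'x) dx = ½∫_0^π [sin((n+n')x) + sin((n−n')x)] dx, which is 0 when n+n' is even and 2n/(n²−n'²) when n+n' is odd (it need not vanish on (0, π)).
  u² squared terms: (-5)²·∫sin(3x)² dx = 25·π/2 = 25*π/2;  (-4)²·∫cos(5x)² dx = 16·π/2 = 8*π;  (-2)²·∫sin(4x)² dx = 4·π/2 = 2*π.
  u² cross terms: 2·(-5)·(-4)·∫sin(3x)·cos(5x) dx = 40·(0) = 0;  2·(-5)·(-2)·∫sin(3x)·sin(4x) dx = 20·(0) = 0;  2·(-4)·(-2)·∫cos(5x)·sin(4x) dx = 16·(-8/9) = -128/9.
  So ∫_0^π u² dx = 25*π/2 + 8*π + 2*π + 0 + 0 − 128/9 = -128/9 + 45*π/2.
  (u')² squared terms: (-15)²·∫cos(3x)² dx = 225·π/2 = 225*π/2;  (-8)²·∫cos(4x)² dx = 64·π/2 = 32*π;  (20)²·∫sin(5x)² dx = 400·π/2 = 200*π.
  (u')² cross terms: 2·(-15)·(-8)·∫cos(3x)·cos(4x) dx = 240·(0) = 0;  2·(-15)·(20)·∫cos(3x)·sin(5x) dx = -600·(0) = 0;  2·(-8)·(20)·∫cos(4x)·sin(5x) dx = -320·(10/9) = -3200/9.
  So ∫_0^π (u')² dx = 225*π/2 + 32*π + 200*π + 0 + 0 − 3200/9 = -3200/9 + 689*π/2.
||u||_{H^1}^2 = (-128/9 + 45*π/2) + (-3200/9 + 689*π/2) = -3328/9 + 367*π.


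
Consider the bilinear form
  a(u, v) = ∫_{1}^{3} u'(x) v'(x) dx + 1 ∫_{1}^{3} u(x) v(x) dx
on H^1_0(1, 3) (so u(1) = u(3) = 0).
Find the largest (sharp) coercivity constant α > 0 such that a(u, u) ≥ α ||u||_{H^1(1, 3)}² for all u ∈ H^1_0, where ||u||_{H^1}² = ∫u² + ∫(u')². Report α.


α = 1

Coercivity of a(·,·) on H^1_0(1, 3) means a(u, u) ≥ α ||u||_{H^1}² for every u ∈ H^1_0.
The interval has length L = 2, and Poincaré/coercivity depend only on L. Here a(u, u) = ∫(u')² + (1)·∫u².
Here c = 1 ≥ 1, so a(u,u) = ∫(u')² + c∫u² ≥ ∫(u')² + ∫u² = ||u||_{H^1}², i.e. α = 1 works. No larger α is possible: a(u,u) ≥ α||u||_{H^1}² means (1−α)∫(u')² ≥ (α−c)∫u², and for the modes u_n = sin(nπ(x−x₀)/L) (x₀ the left endpoint) one has ∫u_n²/∫(u_n')² = (L/(nπ))² → 0, so a(u_n,u_n)/||u_n||_{H^1}² → 1. Hence the optimal constant is α = 1.
Therefore α = 1.


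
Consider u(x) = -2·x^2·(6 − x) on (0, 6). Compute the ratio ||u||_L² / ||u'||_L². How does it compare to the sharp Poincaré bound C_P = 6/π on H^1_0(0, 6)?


||u||_L² / ||u'||_L² = 3*sqrt(14)/7 < C_P = 6/π.

u(x) = -2·x^2·(6 − x), so u'(x) = 6*x*(x - 4).
u(x) = -2·x^2·(6 − x) vanishes at x = 0 and x = 6, so u ∈ H^1_0(0, 6). Differentiate via the product rule and integrate the resulting polynomials term by term.
  ∫_0^6 u² dx = ∫_0^6 (4*x^6 - 48*x^5 + 144*x^4) dx. Term by term:
    ∫_0^6 4*x^6 dx = 1119744/7;  ∫_0^6 -48*x^5 dx = -373248;  ∫_0^6 144*x^4 dx = 1119744/5.
  Sum: 1119744/7 − 373248 + 1119744/5 = 373248/35.
  ∫_0^6 (u')² dx = ∫_0^6 (36*x^4 - 288*x^3 + 576*x^2) dx. Term by term:
    ∫_0^6 36*x^4 dx = 279936/5;  ∫_0^6 -288*x^3 dx = -93312;  ∫_0^6 576*x^2 dx = 41472.
  Sum: 279936/5 − 93312 + 41472 = 20736/5.
∫_0^6 u² dx = 373248/35, so ||u||_L² = 432*sqrt(70)/35.
∫_0^6 (u')² dx = 20736/5, so ||u'||_L² = 144*sqrt(5)/5.
Ratio ||u||_L² / ||u'||_L² = 3*sqrt(14)/7.
Sharp Poincaré constant on H^1_0(0, 6) is C_P = L/π = 6/π, achieved by sin(π/6·x).
A polynomial bump cannot attain the sharp Poincaré constant (only the first sine eigenfunction does), so the ratio is strictly less than C_P, consistent with ||u||_L² ≤ C_P ||u'||_L².


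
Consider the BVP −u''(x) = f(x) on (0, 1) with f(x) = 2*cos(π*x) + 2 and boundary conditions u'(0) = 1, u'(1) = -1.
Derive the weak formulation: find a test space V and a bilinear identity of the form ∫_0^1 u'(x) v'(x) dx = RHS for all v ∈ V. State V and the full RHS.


V = H^1(0, 1) (v unrestricted at boundary; u is determined up to an additive constant); weak form: ∫_0^1 u'v' dx = ∫_0^1 (2*cos(π*x) + 2) v dx − v(1) − v(0) for all v ∈ V.

Multiply both sides by a test function v and integrate from 0 to 1:
  ∫_0^1 −u''(x) v(x) dx = ∫_0^1 f(x) v(x) dx.
Integrate the LHS by parts once:
  ∫_0^1 −u'' v dx = −[u'(x) v(x)]_0^1 + ∫_0^1 u'(x) v'(x) dx.
Thus ∫_0^1 u'(x) v'(x) dx = ∫_0^1 f(x) v(x) dx + [u'(x) v(x)]_0^1.
Choose V so that boundary terms are either known or forced to vanish.
u has inhomogeneous Neumann u'(0) = 1, u'(1) = -1. [u' v]_0^1 = (-1)·v(1) − (1)·v(0) = − v(1) − v(0). Take V = H^1(0, 1); boundary term becomes part of RHS.
Weak formulation: find u (satisfying any essential BC) such that ∫_0^1 u'(x) v'(x) dx = ∫_0^1 f v dx − v(1) − v(0) for all v ∈ V (Neumann data are natural BCs: they enter the RHS as boundary terms).
Substituting f(x) = 2*cos(π*x) + 2, the right-hand side is ∫_0^1 (2*cos(π*x) + 2) v dx − v(1) − v(0).
Compatibility check (pure Neumann): taking v ≡ 1 ∈ V gives 0 = ∫_0^1 f dx + (-1) − (1), i.e. ∫_0^1 f dx must equal u'(0) − u'(1) = 2. Indeed ∫_0^1 (2*cos(π*x) + 2) dx = 2, so the data are compatible. The solution is then unique only up to an additive constant (fix it e.g. by requiring ∫_0^1 u dx = 0).


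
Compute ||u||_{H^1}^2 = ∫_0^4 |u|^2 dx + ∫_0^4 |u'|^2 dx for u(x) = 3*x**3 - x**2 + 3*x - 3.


||u||_{H^1}^2 = 734968/21

The H^1 norm (squared) on an interval (0, L) is
  ||u||_{H^1}^2 = ∫_0^L u(x)^2 dx + ∫_0^L u'(x)^2 dx.
Compute u'(x) = 9*x**2 - 2*x + 3.
Then u(x)^2 = 9*x**6 - 6*x**5 + 19*x**4 - 24*x**3 + 15*x**2 - 18*x + 9 and u'(x)^2 = 81*x**4 - 36*x**3 + 58*x**2 - 12*x + 9.
Integrate each monomial from 0 to 4 using ∫_0^4 c·x^n dx = c·4^(n+1)/(n+1):
  ∫_0^4 u(x)^2 dx = ∫_0^4 (9*x^6 - 6*x^5 + 19*x^4 - 24*x^3 + 15*x^2 - 18*x + 9) dx. Term by term:
    ∫_0^4 9*x^6 dx = 147456/7;  ∫_0^4 -6*x^5 dx = -4096;  ∫_0^4 19*x^4 dx = 19456/5;
    ∫_0^4 -24*x^3 dx = -1536;  ∫_0^4 15*x^2 dx = 320;  ∫_0^4 -18*x dx = -144;
    ∫_0^4 9 dx = 36.
  Sum: 147456/7 − 4096 + 19456/5 − 1536 + 320 − 144 + 36 = 683772/35.
  ∫_0^4 u'(x)^2 dx = ∫_0^4 (81*x^4 - 36*x^3 + 58*x^2 - 12*x + 9) dx. Term by term:
    ∫_0^4 81*x^4 dx = 82944/5;  ∫_0^4 -36*x^3 dx = -2304;  ∫_0^4 58*x^2 dx = 3712/3;
    ∫_0^4 -12*x dx = -96;  ∫_0^4 9 dx = 36.
  Sum: 82944/5 − 2304 + 3712/3 − 96 + 36 = 231932/15.
Adding: ||u||_{H^1}^2 = 683772/35 + 231932/15 = 734968/21.


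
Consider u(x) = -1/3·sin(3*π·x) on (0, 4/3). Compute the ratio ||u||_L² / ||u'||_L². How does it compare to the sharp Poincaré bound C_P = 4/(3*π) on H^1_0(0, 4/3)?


||u||_L² / ||u'||_L² = 1/(3*π) < C_P = 4/(3*π).

u(x) = -1/3·sin(3*π·x), so u'(x) = -π*cos(3*π*x).
Writing u(x) = A·sin(kπx/L) with A = -1/3 and k = 4, use ∫_0^L sin²(kπx/L) dx = L/2 and ∫_0^L cos²(kπx/L) dx = L/2.
u² = 1/9·sin²(3*π·x) and (u')² = π^2·cos²(3*π·x), and each of sin², cos² integrates to L/2 = 2/3 over (0, 4/3).
∫_0^4/3 u² dx = 2/27, so ||u||_L² = sqrt(6)/9.
∫_0^4/3 (u')² dx = 2*π^2/3, so ||u'||_L² = sqrt(6)*π/3.
Ratio ||u||_L² / ||u'||_L² = 1/(3*π).
Sharp Poincaré constant on H^1_0(0, 4/3) is C_P = L/π = 4/(3*π), achieved by sin(3*π/4·x).
This is the k = 4 harmonic; the ratio L/(kπ) is strictly less than C_P = L/π, consistent with the sharp inequality ||u||_L² ≤ C_P ||u'||_L².


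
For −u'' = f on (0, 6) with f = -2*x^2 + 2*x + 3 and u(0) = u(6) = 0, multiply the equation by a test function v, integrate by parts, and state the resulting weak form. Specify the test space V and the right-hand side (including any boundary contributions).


V = H^1_0(0, 6) (so v(0) = v(6) = 0); weak form: ∫_0^6 u'v' dx = ∫_0^6 (-2*x^2 + 2*x + 3) v dx for all v ∈ V.

Multiply both sides by a test function v and integrate from 0 to 6:
  ∫_0^6 −u''(x) v(x) dx = ∫_0^6 f(x) v(x) dx.
Integrate the LHS by parts once:
  ∫_0^6 −u'' v dx = −[u'(x) v(x)]_0^6 + ∫_0^6 u'(x) v'(x) dx.
Thus ∫_0^6 u'(x) v'(x) dx = ∫_0^6 f(x) v(x) dx + [u'(x) v(x)]_0^6.
Choose V so that boundary terms are either known or forced to vanish.
u is Dirichlet: u(0) = u(6) = 0. Let V = H^1_0(0, 6); then v(0) = v(6) = 0, and [u' v]_0^6 = 0.
Weak formulation: find u (satisfying any essential BC) such that ∫_0^6 u'(x) v'(x) dx = ∫_0^6 f v dx for all v ∈ V.
Substituting f(x) = -2*x^2 + 2*x + 3, the right-hand side is ∫_0^6 (-2*x^2 + 2*x + 3) v dx.


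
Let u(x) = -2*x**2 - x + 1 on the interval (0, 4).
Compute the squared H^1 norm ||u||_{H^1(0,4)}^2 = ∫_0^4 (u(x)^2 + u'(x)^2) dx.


||u||_{H^1}^2 = 21128/15

The H^1 norm (squared) on an interval (0, L) is
  ||u||_{H^1}^2 = ∫_0^L u(x)^2 dx + ∫_0^L u'(x)^2 dx.
Compute u'(x) = -4*x - 1.
Then u(x)^2 = 4*x**4 + 4*x**3 - 3*x**2 - 2*x + 1 and u'(x)^2 = 16*x**2 + 8*x + 1.
Integrate each monomial from 0 to 4 using ∫_0^4 c·x^n dx = c·4^(n+1)/(n+1):
  ∫_0^4 u(x)^2 dx = ∫_0^4 (4*x^4 + 4*x^3 - 3*x^2 - 2*x + 1) dx. Term by term:
    ∫_0^4 4*x^4 dx = 4096/5;  ∫_0^4 4*x^3 dx = 256;  ∫_0^4 -3*x^2 dx = -64;
    ∫_0^4 -2*x dx = -16;  ∫_0^4 1 dx = 4.
  Sum: 4096/5 + 256 − 64 − 16 + 4 = 4996/5.
  ∫_0^4 u'(x)^2 dx = ∫_0^4 (16*x^2 + 8*x + 1) dx. Term by term:
    ∫_0^4 16*x^2 dx = 1024/3;  ∫_0^4 8*x dx = 64;  ∫_0^4 1 dx = 4.
  Sum: 1024/3 + 64 + 4 = 1228/3.
Adding: ||u||_{H^1}^2 = 4996/5 + 1228/3 = 21128/15.


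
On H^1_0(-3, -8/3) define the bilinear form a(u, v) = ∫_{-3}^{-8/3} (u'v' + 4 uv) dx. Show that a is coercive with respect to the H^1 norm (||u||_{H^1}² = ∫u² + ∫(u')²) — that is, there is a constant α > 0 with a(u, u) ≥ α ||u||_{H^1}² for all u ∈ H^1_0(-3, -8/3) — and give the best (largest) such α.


α = 1

Coercivity of a(·,·) on H^1_0(-3, -8/3) means a(u, u) ≥ α ||u||_{H^1}² for every u ∈ H^1_0.
The interval has length L = 1/3, and Poincaré/coercivity depend only on L. Here a(u, u) = ∫(u')² + (4)·∫u².
Here c = 4 ≥ 1, so a(u,u) = ∫(u')² + c∫u² ≥ ∫(u')² + ∫u² = ||u||_{H^1}², i.e. α = 1 works. No larger α is possible: a(u,u) ≥ α||u||_{H^1}² means (1−α)∫(u')² ≥ (α−c)∫u², and for the modes u_n = sin(nπ(x−x₀)/L) (x₀ the left endpoint) one has ∫u_n²/∫(u_n')² = (L/(nπ))² → 0, so a(u_n,u_n)/||u_n||_{H^1}² → 1. Hence the optimal constant is α = 1.
Therefore α = 1.


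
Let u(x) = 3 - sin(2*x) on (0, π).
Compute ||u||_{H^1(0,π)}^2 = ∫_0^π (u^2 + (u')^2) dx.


||u||_{H^1(0,π)}^2 = 23*π/2

u'(x) = -2*cos(2*x).
Expand u² and (u')² and integrate term by term on (0, π), using: for integers n ≥ 1, ∫_0^π sin²(nx) dx = ∫_0^π cos²(nx) dx = π/2; for n ≠ n', ∫_0^π sin(nx)sin(n'x) dx = ∫_0^π cos(nx)cos(n'x) dx = 0; and by product-to-sum, ∫_0^π sin(nx)cos(n'x) dx = ½∫_0^π [sin((n+n')x) + sin((n−n')x)] dx, which is 0 when n+n' is even and 2n/(n²−n'²) when n+n' is odd (it need not vanish on (0, π)). For the constant mode: ∫_0^π 1 dx = π, ∫_0^π cos(nx) dx = 0, ∫_0^π sin(nx) dx = (1−(−1)^n)/n.
  u² squared terms: (3)²·∫1 dx = 9·π = 9*π;  (-1)²·∫sin(2x)² dx = 1·π/2 = π/2.
  u² cross terms: 2·(3)·(-1)·∫1·sin(2x) dx = -6·(0) = 0.
  So ∫_0^π u² dx = 9*π + π/2 + 0 = 19*π/2.
  (u')² squared terms: (-2)²·∫cos(2x)² dx = 4·π/2 = 2*π.
  So ∫_0^π (u')² dx = 2*π.
||u||_{H^1}^2 = (19*π/2) + (2*π) = 23*π/2.


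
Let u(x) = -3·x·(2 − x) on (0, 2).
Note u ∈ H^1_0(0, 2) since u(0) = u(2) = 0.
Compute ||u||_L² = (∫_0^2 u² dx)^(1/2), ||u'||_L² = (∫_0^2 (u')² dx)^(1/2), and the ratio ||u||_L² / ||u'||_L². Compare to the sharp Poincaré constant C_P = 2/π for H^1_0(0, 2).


||u||_L² / ||u'||_L² = sqrt(10)/5 < C_P = 2/π.

u(x) = -3·x·(2 − x), so u'(x) = 6*x - 6.
u(x) = -3·x·(2 − x) vanishes at x = 0 and x = 2, so u ∈ H^1_0(0, 2). Differentiate via the product rule and integrate the resulting polynomials term by term.
  ∫_0^2 u² dx = ∫_0^2 (9*x^4 - 36*x^3 + 36*x^2) dx. Term by term:
    ∫_0^2 9*x^4 dx = 288/5;  ∫_0^2 -36*x^3 dx = -144;  ∫_0^2 36*x^2 dx = 96.
  Sum: 288/5 − 144 + 96 = 48/5.
  ∫_0^2 (u')² dx = ∫_0^2 (36*x^2 - 72*x + 36) dx. Term by term:
    ∫_0^2 36*x^2 dx = 96;  ∫_0^2 -72*x dx = -144;  ∫_0^2 36 dx = 72.
  Sum: 96 − 144 + 72 = 24.
∫_0^2 u² dx = 48/5, so ||u||_L² = 4*sqrt(15)/5.
∫_0^2 (u')² dx = 24, so ||u'||_L² = 2*sqrt(6).
Ratio ||u||_L² / ||u'||_L² = sqrt(10)/5.
Sharp Poincaré constant on H^1_0(0, 2) is C_P = L/π = 2/π, achieved by sin(π/2·x).
A polynomial bump cannot attain the sharp Poincaré constant (only the first sine eigenfunction does), so the ratio is strictly less than C_P, consistent with ||u||_L² ≤ C_P ||u'||_L².


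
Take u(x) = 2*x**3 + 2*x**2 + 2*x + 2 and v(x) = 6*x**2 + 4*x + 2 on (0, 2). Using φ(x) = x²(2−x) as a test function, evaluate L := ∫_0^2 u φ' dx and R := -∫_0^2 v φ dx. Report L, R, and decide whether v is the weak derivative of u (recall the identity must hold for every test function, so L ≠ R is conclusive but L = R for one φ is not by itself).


LHS = -328/15, RHS = -328/15. Yes, v = u' weakly.

u(x) = 2*x**3 + 2*x**2 + 2*x + 2, classical derivative u'(x) = 6*x**2 + 4*x + 2.
φ(x) = x²(2−x), so φ'(x) = x*(4 - 3*x).
Note φ(0) = φ(2) = 0, so the boundary term u·φ vanishes.
LHS = ∫_0^2 u(x) φ'(x) dx = ∫_0^2 (-6*x^5 + 2*x^4 + 2*x^3 + 2*x^2 + 8*x) dx. Term by term:
  ∫_0^2 -6*x^5 dx = -64;  ∫_0^2 2*x^4 dx = 64/5;  ∫_0^2 2*x^3 dx = 8;
  ∫_0^2 2*x^2 dx = 16/3;  ∫_0^2 8*x dx = 16.
Sum: -64 + 64/5 + 8 + 16/3 + 16 = -328/15.
So LHS = -328/15.
∫_0^2 v(x) φ(x) dx = ∫_0^2 (-6*x^5 + 8*x^4 + 6*x^3 + 4*x^2) dx. Term by term:
  ∫_0^2 -6*x^5 dx = -64;  ∫_0^2 8*x^4 dx = 256/5;  ∫_0^2 6*x^3 dx = 24;
  ∫_0^2 4*x^2 dx = 32/3.
Sum: -64 + 256/5 + 24 + 32/3 = 328/15.
So RHS = -∫_0^2 v(x) φ(x) dx = -328/15.
LHS = RHS, so the identity holds for this test φ.
Moreover u is smooth here and v(x) = u'(x) = 6*x**2 + 4*x + 2 pointwise, so the identity holds for every test function. Hence v is the weak derivative of u.


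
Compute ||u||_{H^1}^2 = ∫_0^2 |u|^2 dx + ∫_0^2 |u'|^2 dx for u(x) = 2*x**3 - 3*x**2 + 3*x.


||u||_{H^1}^2 = 3918/35

The H^1 norm (squared) on an interval (0, L) is
  ||u||_{H^1}^2 = ∫_0^L u(x)^2 dx + ∫_0^L u'(x)^2 dx.
Compute u'(x) = 6*x**2 - 6*x + 3.
Then u(x)^2 = 4*x**6 - 12*x**5 + 21*x**4 - 18*x**3 + 9*x**2 and u'(x)^2 = 36*x**4 - 72*x**3 + 72*x**2 - 36*x + 9.
Integrate each monomial from 0 to 2 using ∫_0^2 c·x^n dx = c·2^(n+1)/(n+1):
  ∫_0^2 u(x)^2 dx = ∫_0^2 (4*x^6 - 12*x^5 + 21*x^4 - 18*x^3 + 9*x^2) dx. Term by term:
    ∫_0^2 4*x^6 dx = 512/7;  ∫_0^2 -12*x^5 dx = -128;  ∫_0^2 21*x^4 dx = 672/5;
    ∫_0^2 -18*x^3 dx = -72;  ∫_0^2 9*x^2 dx = 24.
  Sum: 512/7 − 128 + 672/5 − 72 + 24 = 1104/35.
  ∫_0^2 u'(x)^2 dx = ∫_0^2 (36*x^4 - 72*x^3 + 72*x^2 - 36*x + 9) dx. Term by term:
    ∫_0^2 36*x^4 dx = 1152/5;  ∫_0^2 -72*x^3 dx = -288;  ∫_0^2 72*x^2 dx = 192;
    ∫_0^2 -36*x dx = -72;  ∫_0^2 9 dx = 18.
  Sum: 1152/5 − 288 + 192 − 72 + 18 = 402/5.
Adding: ||u||_{H^1}^2 = 1104/35 + 402/5 = 3918/35.


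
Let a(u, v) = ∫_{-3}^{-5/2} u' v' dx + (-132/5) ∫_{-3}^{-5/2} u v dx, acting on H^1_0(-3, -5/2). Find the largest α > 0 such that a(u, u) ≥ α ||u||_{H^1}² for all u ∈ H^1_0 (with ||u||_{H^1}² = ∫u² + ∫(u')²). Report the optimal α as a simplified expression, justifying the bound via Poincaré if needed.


α = 4*(-33 + 5*π^2)/(5*(1 + 4*π^2))

Coercivity of a(·,·) on H^1_0(-3, -5/2) means a(u, u) ≥ α ||u||_{H^1}² for every u ∈ H^1_0.
The interval has length L = 1/2, and Poincaré/coercivity depend only on L. Here a(u, u) = ∫(u')² + (-132/5)·∫u².
Here c = -132/5 < 0 with |c| < (π/L)² = 4*π^2, so coercivity still holds. The condition a(u,u) ≥ α||u||_{H^1}² reads (1−α)∫(u')² ≥ (α−c)∫u². Any admissible α is ≤ 1 (rapidly oscillating u have ∫u²/∫(u')² → 0), and α = 1 would force 0 ≥ (1−c)∫u², impossible since c < 1; so 1−α > 0. By the sharp Poincaré inequality on H^1_0 of an interval of length L, ∫(u')² ≥ (π/L)²∫u² with equality for the first sine mode sin(π(x−x₀)/L) (x₀ the left endpoint), so the inequality holds for all u iff (1−α)(π/L)² ≥ α − c, i.e. α ≤ ((π/L)² + c)/((π/L)² + 1) = (1 + c(L/π)²)/(1 + (L/π)²). (Direct route, valid since c ≤ 0: Poincaré gives c∫u² ≥ c(L/π)²∫(u')², so a(u,u) ≥ (1 + c(L/π)²)∫(u')², while ||u||_{H^1}² ≤ (1 + (L/π)²)∫(u')²; dividing yields the same α.) With (π/L)² = 4*π^2 and c = -132/5, the largest admissible constant is α = ((π/L)² + c)/((π/L)² + 1).
Simplifying, α = 4*(-33 + 5*π^2)/(5*(1 + 4*π^2)).


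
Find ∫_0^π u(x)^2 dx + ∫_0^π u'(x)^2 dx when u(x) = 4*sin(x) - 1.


||u||_{H^1(0,π)}^2 = -16 + 17*π

u'(x) = 4*cos(x).
Expand u² and (u')² and integrate term by term on (0, π), using: for integers n ≥ 1, ∫_0^π sin²(nx) dx = ∫_0^π cos²(nx) dx = π/2; for n ≠ n', ∫_0^π sin(nx)sin(n'x) dx = ∫_0^π cos(nx)cos(n'x) dx = 0; and by product-to-sum, ∫_0^π sin(nx)cos(n'x) dx = ½∫_0^π [sin((n+n')x) + sin((n−n')x)] dx, which is 0 when n+n' is even and 2n/(n²−n'²) when n+n' is odd (it need not vanish on (0, π)). For the constant mode: ∫_0^π 1 dx = π, ∫_0^π cos(nx) dx = 0, ∫_0^π sin(nx) dx = (1−(−1)^n)/n.
  u² squared terms: (-1)²·∫1 dx = 1·π = π;  (4)²·∫sin(x)² dx = 16·π/2 = 8*π.
  u² cross terms: 2·(-1)·(4)·∫1·sin(x) dx = -8·(2) = -16.
  So ∫_0^π u² dx = π + 8*π − 16 = -16 + 9*π.
  (u')² squared terms: (4)²·∫cos(x)² dx = 16·π/2 = 8*π.
  So ∫_0^π (u')² dx = 8*π.
||u||_{H^1}^2 = (-16 + 9*π) + (8*π) = -16 + 17*π.


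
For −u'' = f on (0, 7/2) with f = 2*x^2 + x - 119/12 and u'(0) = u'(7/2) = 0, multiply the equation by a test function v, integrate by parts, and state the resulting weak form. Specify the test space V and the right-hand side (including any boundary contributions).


V = H^1(0, 7/2) (no boundary constraint on v; u is determined up to an additive constant); weak form: ∫_0^7/2 u'v' dx = ∫_0^7/2 (2*x^2 + x - 119/12) v dx for all v ∈ V.

Multiply both sides by a test function v and integrate from 0 to 7/2:
  ∫_0^7/2 −u''(x) v(x) dx = ∫_0^7/2 f(x) v(x) dx.
Integrate the LHS by parts once:
  ∫_0^7/2 −u'' v dx = −[u'(x) v(x)]_0^7/2 + ∫_0^7/2 u'(x) v'(x) dx.
Thus ∫_0^7/2 u'(x) v'(x) dx = ∫_0^7/2 f(x) v(x) dx + [u'(x) v(x)]_0^7/2.
Choose V so that boundary terms are either known or forced to vanish.
u has homogeneous Neumann: u'(0) = u'(7/2) = 0. So [u' v]_0^7/2 = 0·v(7/2) − 0·v(0) = 0 for any v; take V = H^1(0, 7/2).
Weak formulation: find u (satisfying any essential BC) such that ∫_0^7/2 u'(x) v'(x) dx = ∫_0^7/2 f v dx for all v ∈ V (homogeneous Neumann, so boundary terms vanish).
Substituting f(x) = 2*x^2 + x - 119/12, the right-hand side is ∫_0^7/2 (2*x^2 + x - 119/12) v dx.
Compatibility check (pure Neumann): taking v ≡ 1 ∈ V gives 0 = ∫_0^7/2 f dx + (0) − (0), i.e. ∫_0^7/2 f dx must equal u'(0) − u'(7/2) = 0. Indeed ∫_0^7/2 (2*x^2 + x - 119/12) dx = 0, so the data are compatible. The solution is then unique only up to an additive constant (fix it e.g. by requiring ∫_0^7/2 u dx = 0).


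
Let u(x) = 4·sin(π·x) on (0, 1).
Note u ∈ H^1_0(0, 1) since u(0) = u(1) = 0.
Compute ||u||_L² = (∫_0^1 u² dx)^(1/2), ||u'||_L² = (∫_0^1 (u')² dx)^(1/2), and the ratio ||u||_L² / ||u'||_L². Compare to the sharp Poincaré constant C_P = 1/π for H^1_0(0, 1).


||u||_L² / ||u'||_L² = 1/π = C_P.

u(x) = 4·sin(π·x), so u'(x) = 4*π*cos(π*x).
Writing u(x) = A·sin(kπx/L) with A = 4 and k = 1, use ∫_0^L sin²(kπx/L) dx = L/2 and ∫_0^L cos²(kπx/L) dx = L/2.
u² = 16·sin²(π·x) and (u')² = 16*π^2·cos²(π·x), and each of sin², cos² integrates to L/2 = 1/2 over (0, 1).
∫_0^1 u² dx = 8, so ||u||_L² = 2*sqrt(2).
∫_0^1 (u')² dx = 8*π^2, so ||u'||_L² = 2*sqrt(2)*π.
Ratio ||u||_L² / ||u'||_L² = 1/π.
Sharp Poincaré constant on H^1_0(0, 1) is C_P = L/π = 1/π, achieved by sin(π·x).
This is the k = 1 eigenfunction (up to amplitude), so the ratio equals the sharp Poincaré constant exactly.


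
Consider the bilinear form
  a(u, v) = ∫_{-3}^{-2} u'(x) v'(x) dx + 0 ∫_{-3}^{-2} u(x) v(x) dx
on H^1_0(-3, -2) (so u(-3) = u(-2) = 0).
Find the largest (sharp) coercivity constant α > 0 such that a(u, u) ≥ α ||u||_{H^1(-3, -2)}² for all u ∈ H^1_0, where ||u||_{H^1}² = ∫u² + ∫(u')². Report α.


α = π^2/(1 + π^2)

Coercivity of a(·,·) on H^1_0(-3, -2) means a(u, u) ≥ α ||u||_{H^1}² for every u ∈ H^1_0.
The interval has length L = 1, and Poincaré/coercivity depend only on L. Here a(u, u) = ∫(u')² + (0)·∫u².
Here c = 0, so a(u,u) = ∫(u')² alone. The condition a(u,u) ≥ α||u||_{H^1}² reads (1−α)∫(u')² ≥ (α−c)∫u². Any admissible α is ≤ 1 (rapidly oscillating u have ∫u²/∫(u')² → 0), and α = 1 would force 0 ≥ (1−c)∫u², impossible since c < 1; so 1−α > 0. By the sharp Poincaré inequality on H^1_0 of an interval of length L, ∫(u')² ≥ (π/L)²∫u² with equality for the first sine mode sin(π(x−x₀)/L) (x₀ the left endpoint), so the inequality holds for all u iff (1−α)(π/L)² ≥ α − c, i.e. α ≤ ((π/L)² + c)/((π/L)² + 1) = (1 + c(L/π)²)/(1 + (L/π)²). (Direct route, valid since c ≤ 0: Poincaré gives c∫u² ≥ c(L/π)²∫(u')², so a(u,u) ≥ (1 + c(L/π)²)∫(u')², while ||u||_{H^1}² ≤ (1 + (L/π)²)∫(u')²; dividing yields the same α.) With (π/L)² = π^2 and c = 0, the largest admissible constant is α = ((π/L)² + c)/((π/L)² + 1).
Simplifying, α = π^2/(1 + π^2).


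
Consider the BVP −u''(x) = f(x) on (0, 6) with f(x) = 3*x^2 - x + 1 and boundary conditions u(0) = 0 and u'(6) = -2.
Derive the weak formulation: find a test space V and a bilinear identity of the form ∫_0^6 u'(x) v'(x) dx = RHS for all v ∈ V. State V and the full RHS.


V = {v ∈ H^1(0, 6) : v(0) = 0} (test functions vanish at x = 0 where u is specified); weak form: ∫_0^6 u'v' dx = ∫_0^6 (3*x^2 - x + 1) v dx − 2·v(6) for all v ∈ V.

Multiply both sides by a test function v and integrate from 0 to 6:
  ∫_0^6 −u''(x) v(x) dx = ∫_0^6 f(x) v(x) dx.
Integrate the LHS by parts once:
  ∫_0^6 −u'' v dx = −[u'(x) v(x)]_0^6 + ∫_0^6 u'(x) v'(x) dx.
Thus ∫_0^6 u'(x) v'(x) dx = ∫_0^6 f(x) v(x) dx + [u'(x) v(x)]_0^6.
Choose V so that boundary terms are either known or forced to vanish.
Mixed BC: u(0) = 0 (Dirichlet) and u'(6) = -2 (Neumann). Define V = {v ∈ H^1(0, 6) : v(0) = 0}. Then [u' v]_0^6 = u'(6)·v(6) − u'(0)·0 = − 2·v(6).
Weak formulation: find u (satisfying any essential BC) such that ∫_0^6 u'(x) v'(x) dx = ∫_0^6 f v dx − 2·v(6) for all v ∈ V (Dirichlet at 0 absorbed into V; Neumann datum at x = 6 contributes the boundary term).
Substituting f(x) = 3*x^2 - x + 1, the right-hand side is ∫_0^6 (3*x^2 - x + 1) v dx − 2·v(6).


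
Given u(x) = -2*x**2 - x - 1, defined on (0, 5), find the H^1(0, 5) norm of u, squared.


||u||_{H^1}^2 = 4135

The H^1 norm (squared) on an interval (0, L) is
  ||u||_{H^1}^2 = ∫_0^L u(x)^2 dx + ∫_0^L u'(x)^2 dx.
Compute u'(x) = -4*x - 1.
Then u(x)^2 = 4*x**4 + 4*x**3 + 5*x**2 + 2*x + 1 and u'(x)^2 = 16*x**2 + 8*x + 1.
Integrate each monomial from 0 to 5 using ∫_0^5 c·x^n dx = c·5^(n+1)/(n+1):
  ∫_0^5 u(x)^2 dx = ∫_0^5 (4*x^4 + 4*x^3 + 5*x^2 + 2*x + 1) dx. Term by term:
    ∫_0^5 4*x^4 dx = 2500;  ∫_0^5 4*x^3 dx = 625;  ∫_0^5 5*x^2 dx = 625/3;
    ∫_0^5 2*x dx = 25;  ∫_0^5 1 dx = 5.
  Sum: 2500 + 625 + 625/3 + 25 + 5 = 10090/3.
  ∫_0^5 u'(x)^2 dx = ∫_0^5 (16*x^2 + 8*x + 1) dx. Term by term:
    ∫_0^5 16*x^2 dx = 2000/3;  ∫_0^5 8*x dx = 100;  ∫_0^5 1 dx = 5.
  Sum: 2000/3 + 100 + 5 = 2315/3.
Adding: ||u||_{H^1}^2 = 10090/3 + 2315/3 = 4135.


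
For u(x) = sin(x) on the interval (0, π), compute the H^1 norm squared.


||u||_{H^1(0,π)}^2 = π

u'(x) = cos(x).
Expand u² and (u')² and integrate term by term on (0, π), using: for integers n ≥ 1, ∫_0^π sin²(nx) dx = ∫_0^π cos²(nx) dx = π/2; for n ≠ n', ∫_0^π sin(nx)sin(n'x) dx = ∫_0^π cos(nx)cos(n'x) dx = 0; and by product-to-sum, ∫_0^π sin(nx)cos(n'x) dx = ½∫_0^π [sin((n+n')x) + sin((n−n')x)] dx, which is 0 when n+n' is even and 2n/(n²−n'²) when n+n' is odd (it need not vanish on (0, π)).
  u² squared terms: (1)²·∫sin(x)² dx = 1·π/2 = π/2.
  So ∫_0^π u² dx = π/2.
  (u')² squared terms: (1)²·∫cos(x)² dx = 1·π/2 = π/2.
  So ∫_0^π (u')² dx = π/2.
||u||_{H^1}^2 = (π/2) + (π/2) = π.


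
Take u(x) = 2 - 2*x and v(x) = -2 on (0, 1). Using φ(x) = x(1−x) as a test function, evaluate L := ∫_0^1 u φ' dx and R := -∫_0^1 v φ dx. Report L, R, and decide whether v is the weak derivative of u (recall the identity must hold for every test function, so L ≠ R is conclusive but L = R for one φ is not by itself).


LHS = 1/3, RHS = 1/3. Yes, v = u' weakly.

u(x) = 2 - 2*x, classical derivative u'(x) = -2.
φ(x) = x(1−x), so φ'(x) = 1 - 2*x.
Note φ(0) = φ(1) = 0, so the boundary term u·φ vanishes.
LHS = ∫_0^1 u(x) φ'(x) dx = ∫_0^1 (4*x^2 - 6*x + 2) dx. Term by term:
  ∫_0^1 4*x^2 dx = 4/3;  ∫_0^1 -6*x dx = -3;  ∫_0^1 2 dx = 2.
Sum: 4/3 − 3 + 2 = 1/3.
So LHS = 1/3.
∫_0^1 v(x) φ(x) dx = ∫_0^1 (2*x^2 - 2*x) dx. Term by term:
  ∫_0^1 2*x^2 dx = 2/3;  ∫_0^1 -2*x dx = -1.
Sum: 2/3 − 1 = -1/3.
So RHS = -∫_0^1 v(x) φ(x) dx = 1/3.
LHS = RHS, so the identity holds for this test φ.
Moreover u is smooth here and v(x) = u'(x) = -2 pointwise, so the identity holds for every test function. Hence v is the weak derivative of u.


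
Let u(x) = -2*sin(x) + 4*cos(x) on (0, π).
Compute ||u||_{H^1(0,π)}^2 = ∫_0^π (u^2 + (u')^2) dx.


||u||_{H^1(0,π)}^2 = 20*π

u'(x) = -4*sin(x) - 2*cos(x).
Expand u² and (u')² and integrate term by term on (0, π), using: for integers n ≥ 1, ∫_0^π sin²(nx) dx = ∫_0^π cos²(nx) dx = π/2; for n ≠ n', ∫_0^π sin(nx)sin(n'x) dx = ∫_0^π cos(nx)cos(n'x) dx = 0; and by product-to-sum, ∫_0^π sin(nx)cos(n'x) dx = ½∫_0^π [sin((n+n')x) + sin((n−n')x)] dx, which is 0 when n+n' is even and 2n/(n²−n'²) when n+n' is odd (it need not vanish on (0, π)).
  u² squared terms: (-2)²·∫sin(x)² dx = 4·π/2 = 2*π;  (4)²·∫cos(x)² dx = 16·π/2 = 8*π.
  u² cross terms: 2·(-2)·(4)·∫sin(x)·cos(x) dx = -16·(0) = 0.
  So ∫_0^π u² dx = 2*π + 8*π + 0 = 10*π.
  (u')² squared terms: (-4)²·∫sin(x)² dx = 16·π/2 = 8*π;  (-2)²·∫cos(x)² dx = 4·π/2 = 2*π.
  (u')² cross terms: 2·(-4)·(-2)·∫sin(x)·cos(x) dx = 16·(0) = 0.
  So ∫_0^π (u')² dx = 8*π + 2*π + 0 = 10*π.
||u||_{H^1}^2 = (10*π) + (10*π) = 20*π.


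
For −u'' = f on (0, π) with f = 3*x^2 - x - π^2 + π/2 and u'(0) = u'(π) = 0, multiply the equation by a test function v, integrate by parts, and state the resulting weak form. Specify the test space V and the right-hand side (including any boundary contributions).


V = H^1(0, π) (no boundary constraint on v; u is determined up to an additive constant); weak form: ∫_0^π u'v' dx = ∫_0^π (3*x^2 - x - π^2 + π/2) v dx for all v ∈ V.

Multiply both sides by a test function v and integrate from 0 to π:
  ∫_0^π −u''(x) v(x) dx = ∫_0^π f(x) v(x) dx.
Integrate the LHS by parts once:
  ∫_0^π −u'' v dx = −[u'(x) v(x)]_0^π + ∫_0^π u'(x) v'(x) dx.
Thus ∫_0^π u'(x) v'(x) dx = ∫_0^π f(x) v(x) dx + [u'(x) v(x)]_0^π.
Choose V so that boundary terms are either known or forced to vanish.
u has homogeneous Neumann: u'(0) = u'(π) = 0. So [u' v]_0^π = 0·v(π) − 0·v(0) = 0 for any v; take V = H^1(0, π).
Weak formulation: find u (satisfying any essential BC) such that ∫_0^π u'(x) v'(x) dx = ∫_0^π f v dx for all v ∈ V (homogeneous Neumann, so boundary terms vanish).
Substituting f(x) = 3*x^2 - x - π^2 + π/2, the right-hand side is ∫_0^π (3*x^2 - x - π^2 + π/2) v dx.
Compatibility check (pure Neumann): taking v ≡ 1 ∈ V gives 0 = ∫_0^π f dx + (0) − (0), i.e. ∫_0^π f dx must equal u'(0) − u'(π) = 0. Indeed ∫_0^π (3*x^2 - x - π^2 + π/2) dx = 0, so the data are compatible. The solution is then unique only up to an additive constant (fix it e.g. by requiring ∫_0^π u dx = 0).


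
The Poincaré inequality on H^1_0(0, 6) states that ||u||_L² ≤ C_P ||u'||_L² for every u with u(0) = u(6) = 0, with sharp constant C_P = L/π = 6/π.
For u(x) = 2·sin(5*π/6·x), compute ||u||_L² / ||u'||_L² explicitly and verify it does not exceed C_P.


||u||_L² / ||u'||_L² = 6/(5*π) < C_P = 6/π.

u(x) = 2·sin(5*π/6·x), so u'(x) = 5*π*cos(5*π*x/6)/3.
Writing u(x) = A·sin(kπx/L) with A = 2 and k = 5, use ∫_0^L sin²(kπx/L) dx = L/2 and ∫_0^L cos²(kπx/L) dx = L/2.
u² = 4·sin²(5*π/6·x) and (u')² = 25*π^2/9·cos²(5*π/6·x), and each of sin², cos² integrates to L/2 = 3 over (0, 6).
∫_0^6 u² dx = 12, so ||u||_L² = 2*sqrt(3).
∫_0^6 (u')² dx = 25*π^2/3, so ||u'||_L² = 5*sqrt(3)*π/3.
Ratio ||u||_L² / ||u'||_L² = 6/(5*π).
Sharp Poincaré constant on H^1_0(0, 6) is C_P = L/π = 6/π, achieved by sin(π/6·x).
This is the k = 5 harmonic; the ratio L/(kπ) is strictly less than C_P = L/π, consistent with the sharp inequality ||u||_L² ≤ C_P ||u'||_L².


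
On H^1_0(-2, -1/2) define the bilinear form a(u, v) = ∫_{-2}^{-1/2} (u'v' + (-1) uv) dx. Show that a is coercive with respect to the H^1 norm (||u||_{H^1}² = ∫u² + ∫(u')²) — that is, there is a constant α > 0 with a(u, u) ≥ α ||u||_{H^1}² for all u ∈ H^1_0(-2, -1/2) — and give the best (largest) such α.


α = (-9 + 4*π^2)/(9 + 4*π^2)

Coercivity of a(·,·) on H^1_0(-2, -1/2) means a(u, u) ≥ α ||u||_{H^1}² for every u ∈ H^1_0.
The interval has length L = 3/2, and Poincaré/coercivity depend only on L. Here a(u, u) = ∫(u')² + (-1)·∫u².
Here c = -1 < 0 with |c| < (π/L)² = 4*π^2/9, so coercivity still holds. The condition a(u,u) ≥ α||u||_{H^1}² reads (1−α)∫(u')² ≥ (α−c)∫u². Any admissible α is ≤ 1 (rapidly oscillating u have ∫u²/∫(u')² → 0), and α = 1 would force 0 ≥ (1−c)∫u², impossible since c < 1; so 1−α > 0. By the sharp Poincaré inequality on H^1_0 of an interval of length L, ∫(u')² ≥ (π/L)²∫u² with equality for the first sine mode sin(π(x−x₀)/L) (x₀ the left endpoint), so the inequality holds for all u iff (1−α)(π/L)² ≥ α − c, i.e. α ≤ ((π/L)² + c)/((π/L)² + 1) = (1 + c(L/π)²)/(1 + (L/π)²). (Direct route, valid since c ≤ 0: Poincaré gives c∫u² ≥ c(L/π)²∫(u')², so a(u,u) ≥ (1 + c(L/π)²)∫(u')², while ||u||_{H^1}² ≤ (1 + (L/π)²)∫(u')²; dividing yields the same α.) With (π/L)² = 4*π^2/9 and c = -1, the largest admissible constant is α = ((π/L)² + c)/((π/L)² + 1).
Simplifying, α = (-9 + 4*π^2)/(9 + 4*π^2).


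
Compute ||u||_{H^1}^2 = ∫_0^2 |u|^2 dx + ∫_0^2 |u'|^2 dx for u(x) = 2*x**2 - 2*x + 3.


||u||_{H^1}^2 = 734/15

The H^1 norm (squared) on an interval (0, L) is
  ||u||_{H^1}^2 = ∫_0^L u(x)^2 dx + ∫_0^L u'(x)^2 dx.
Compute u'(x) = 4*x - 2.
Then u(x)^2 = 4*x**4 - 8*x**3 + 16*x**2 - 12*x + 9 and u'(x)^2 = 16*x**2 - 16*x + 4.
Integrate each monomial from 0 to 2 using ∫_0^2 c·x^n dx = c·2^(n+1)/(n+1):
  ∫_0^2 u(x)^2 dx = ∫_0^2 (4*x^4 - 8*x^3 + 16*x^2 - 12*x + 9) dx. Term by term:
    ∫_0^2 4*x^4 dx = 128/5;  ∫_0^2 -8*x^3 dx = -32;  ∫_0^2 16*x^2 dx = 128/3;
    ∫_0^2 -12*x dx = -24;  ∫_0^2 9 dx = 18.
  Sum: 128/5 − 32 + 128/3 − 24 + 18 = 454/15.
  ∫_0^2 u'(x)^2 dx = ∫_0^2 (16*x^2 - 16*x + 4) dx. Term by term:
    ∫_0^2 16*x^2 dx = 128/3;  ∫_0^2 -16*x dx = -32;  ∫_0^2 4 dx = 8.
  Sum: 128/3 − 32 + 8 = 56/3.
Adding: ||u||_{H^1}^2 = 454/15 + 56/3 = 734/15.
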